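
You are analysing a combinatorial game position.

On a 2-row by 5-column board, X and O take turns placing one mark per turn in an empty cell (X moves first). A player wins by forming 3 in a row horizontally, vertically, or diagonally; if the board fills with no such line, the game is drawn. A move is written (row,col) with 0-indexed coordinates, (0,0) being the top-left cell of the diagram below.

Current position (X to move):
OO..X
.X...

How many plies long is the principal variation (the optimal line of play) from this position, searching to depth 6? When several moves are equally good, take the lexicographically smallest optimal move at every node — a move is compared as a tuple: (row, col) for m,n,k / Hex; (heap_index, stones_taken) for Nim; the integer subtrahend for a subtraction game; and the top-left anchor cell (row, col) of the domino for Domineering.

ply 1, X at OO..X/.X... | (0,2)=+1→OOX.X/.X...*; (0,3)=-1→OO.XX/.X...; (1,0)=-1→OO..X/XX...; (1,2)=-1→OO..X/.XX..; (1,3)=-1→OO..X/.X.X.; (1,4)=-1→OO..X/.X..X
ply 2, O at OOX.X/.X... | (0,3)=-1→OOXOX/.X...*; (1,0)=-1→OOX.X/OX...; (1,2)=-1→OOX.X/.XO..; (1,3)=-1→OOX.X/.X.O.; (1,4)=-1→OOX.X/.X..O
ply 3, X at OOXOX/.X... | (1,0)=+0→OOXOX/XX...; (1,2)=+1→OOXOX/.XX..*; (1,3)=+0→OOXOX/.X.X.; (1,4)=+0→OOXOX/.X..X
ply 4, O at OOXOX/.XX.. | (1,0)=-1→OOXOX/OXX..*; (1,3)=-1→OOXOX/.XXO.; (1,4)=-1→OOXOX/.XX.O
ply 5, X at OOXOX/OXX.. | (1,3)=+1→OOXOX/OXXX.*; (1,4)=+0→OOXOX/OXX.X
ply 6: OOXOX/OXXX. is terminal -1 (O); from OO..X/.X... depth 6

PV length from [OO..X/.X...]: 5 plies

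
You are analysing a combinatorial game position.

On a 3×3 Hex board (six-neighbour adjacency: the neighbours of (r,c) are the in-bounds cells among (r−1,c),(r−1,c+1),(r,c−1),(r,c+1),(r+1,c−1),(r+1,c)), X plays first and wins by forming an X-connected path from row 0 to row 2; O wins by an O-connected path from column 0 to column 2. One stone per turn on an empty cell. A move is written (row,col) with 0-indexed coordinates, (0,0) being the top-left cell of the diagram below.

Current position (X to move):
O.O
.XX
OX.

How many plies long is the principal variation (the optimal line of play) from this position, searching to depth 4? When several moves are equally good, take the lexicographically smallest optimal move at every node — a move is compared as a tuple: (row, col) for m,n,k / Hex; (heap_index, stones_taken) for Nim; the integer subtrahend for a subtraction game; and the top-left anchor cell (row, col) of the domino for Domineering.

ply 1, X at O.O/.XX/OX. | (0,1)=+1→OXO/.XX/OX.*; (1,0)=-1→O.O/XXX/OX.; (2,2)=-1→O.O/.XX/OXX
ply 2: OXO/.XX/OX. is terminal -1 (O); from O.O/.XX/OX. depth 4

PV length from [O.O/.XX/OX.]: 1 ply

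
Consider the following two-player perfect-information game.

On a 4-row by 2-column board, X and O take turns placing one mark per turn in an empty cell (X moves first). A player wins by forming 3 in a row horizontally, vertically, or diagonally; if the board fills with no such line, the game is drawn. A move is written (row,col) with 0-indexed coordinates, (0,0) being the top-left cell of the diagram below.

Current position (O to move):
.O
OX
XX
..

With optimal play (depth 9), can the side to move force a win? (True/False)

O winning at [.O/OX/XX/..]: False

ply 1, O at .O/OX/XX/.. | (0,0)=-1→OO/OX/XX/..; (3,0)=-1→.O/OX/XX/O.; (3,1)=+0→.O/OX/XX/.O*
ply 2, X at .O/OX/XX/.O | (0,0)=+0→XO/OX/XX/.O*; (3,0)=+0→.O/OX/XX/XO
ply 3, O at XO/OX/XX/.O | (3,0)=+0→XO/OX/XX/OO*
ply 4: XO/OX/XX/OO is terminal +0 (X); from .O/OX/XX/.. depth 9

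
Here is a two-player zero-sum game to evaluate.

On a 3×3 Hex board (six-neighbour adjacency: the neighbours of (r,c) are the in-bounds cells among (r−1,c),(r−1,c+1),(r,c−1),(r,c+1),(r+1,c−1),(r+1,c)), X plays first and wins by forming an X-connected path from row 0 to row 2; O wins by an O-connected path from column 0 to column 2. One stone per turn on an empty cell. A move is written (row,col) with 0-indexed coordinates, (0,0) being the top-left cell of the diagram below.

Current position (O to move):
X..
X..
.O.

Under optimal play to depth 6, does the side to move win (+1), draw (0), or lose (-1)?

value(X../X../.O., O) = +1

[X../X../.O.] O move#1: (0,1):-1/XO./X../.O., (0,2):-1/X.O/X../.O., (1,1):-1/X../XO./.O., (1,2):-1/X../X.O/.O., (2,0):+1/X../X../OO.*, (2,2):-1/X../X../.OO
[X../X../OO.] X move#2: (0,1):-1/XX./X../OO.*, (0,2):-1/X.X/X../OO., (1,1):-1/X../XX./OO., (1,2):-1/X../X.X/OO., (2,2):-1/X../X../OOX
[XX./X../OO.] O move#3: (0,2):+1/XXO/X../OO.*, (1,1):+1/XX./XO./OO., (1,2):+1/XX./X.O/OO., (2,2):+1/XX./X../OOO
[XXO/X../OO.] X move#4: (1,1):-1/XXO/XX./OO.*, (1,2):-1/XXO/X.X/OO., (2,2):-1/XXO/X../OOX
[XXO/XX./OO.] O move#5: (1,2):+1/XXO/XXO/OO.*, (2,2):+1/XXO/XX./OOO
[XXO/XXO/OO.] end (terminal -1, X#6); searched X../X../.O. to 6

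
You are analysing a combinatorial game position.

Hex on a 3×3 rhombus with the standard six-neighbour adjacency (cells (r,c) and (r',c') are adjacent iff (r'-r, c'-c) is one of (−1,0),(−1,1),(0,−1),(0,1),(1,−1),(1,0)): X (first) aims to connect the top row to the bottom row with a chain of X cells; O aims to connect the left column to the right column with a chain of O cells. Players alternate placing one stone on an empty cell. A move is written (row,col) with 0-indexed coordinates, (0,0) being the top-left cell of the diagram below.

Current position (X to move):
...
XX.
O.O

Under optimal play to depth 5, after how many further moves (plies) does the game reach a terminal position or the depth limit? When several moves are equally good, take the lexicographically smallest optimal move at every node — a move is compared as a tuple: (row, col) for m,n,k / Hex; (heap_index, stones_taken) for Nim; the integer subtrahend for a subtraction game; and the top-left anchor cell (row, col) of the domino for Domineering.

ply 1, X at .../XX./O.O | (0,0)=-1→X../XX./O.O; (0,1)=-1→.X./XX./O.O; (0,2)=-1→..X/XX./O.O; (1,2)=-1→.../XXX/O.O; (2,1)=+1→.../XX./OXO*
ply 2, O at .../XX./OXO | (0,0)=-1→O../XX./OXO*; (0,1)=-1→.O./XX./OXO; (0,2)=-1→..O/XX./OXO; (1,2)=-1→.../XXO/OXO
ply 3, X at O../XX./OXO | (0,1)=+1→OX./XX./OXO*; (0,2)=+1→O.X/XX./OXO; (1,2)=+1→O../XXX/OXO
ply 4: OX./XX./OXO is terminal -1 (O); from .../XX./O.O depth 5

PV length from [.../XX./O.O]: 3 plies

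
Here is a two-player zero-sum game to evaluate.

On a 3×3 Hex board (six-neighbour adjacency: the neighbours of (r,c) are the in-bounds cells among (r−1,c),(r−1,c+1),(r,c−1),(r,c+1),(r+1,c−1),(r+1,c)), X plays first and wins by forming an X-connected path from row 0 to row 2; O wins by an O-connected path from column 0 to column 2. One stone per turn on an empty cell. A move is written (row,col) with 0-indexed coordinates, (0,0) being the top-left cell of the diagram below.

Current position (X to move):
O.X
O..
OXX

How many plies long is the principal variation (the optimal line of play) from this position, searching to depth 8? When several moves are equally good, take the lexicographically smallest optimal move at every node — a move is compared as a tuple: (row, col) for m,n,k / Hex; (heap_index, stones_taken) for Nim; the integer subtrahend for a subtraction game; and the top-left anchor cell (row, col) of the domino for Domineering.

[O.X/O../OXX] X move#1: (0,1):+1/OXX/O../OXX*, (1,1):+1/O.X/OX./OXX, (1,2):+1/O.X/O.X/OXX
[OXX/O../OXX] O move#2: (1,1):-1/OXX/OO./OXX*, (1,2):-1/OXX/O.O/OXX
[OXX/OO./OXX] X move#3: (1,2):+1/OXX/OOX/OXX*
[OXX/OOX/OXX] end (terminal -1, O#4); searched O.X/O../OXX to 8

PV length from [O.X/O../OXX]: 3 plies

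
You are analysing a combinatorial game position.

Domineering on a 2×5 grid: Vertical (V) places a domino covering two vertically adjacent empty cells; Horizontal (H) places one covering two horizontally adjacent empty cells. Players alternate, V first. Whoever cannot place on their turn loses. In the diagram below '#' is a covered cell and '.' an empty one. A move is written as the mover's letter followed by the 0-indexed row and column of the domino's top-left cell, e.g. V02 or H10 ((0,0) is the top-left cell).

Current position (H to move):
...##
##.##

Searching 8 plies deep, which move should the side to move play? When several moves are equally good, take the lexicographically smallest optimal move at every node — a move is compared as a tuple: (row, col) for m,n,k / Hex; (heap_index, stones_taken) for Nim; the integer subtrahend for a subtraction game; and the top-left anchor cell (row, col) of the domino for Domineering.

H's best at [...##/##.##]: H01

p1 H@[...##/##.##]: H00[##.##/##.##]-1 H01[.####/##.##]+1*
p2 V@[.####/##.##] terminal -1; root [...##/##.##] d8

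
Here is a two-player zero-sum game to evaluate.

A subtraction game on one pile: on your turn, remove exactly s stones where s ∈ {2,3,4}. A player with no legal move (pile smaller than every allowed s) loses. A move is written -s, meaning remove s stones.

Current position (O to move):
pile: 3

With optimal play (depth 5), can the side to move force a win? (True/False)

O winning at [3]: True

ply 1, O at 3 | -2=+1→1*; -3=+1→0
ply 2: 1 is terminal -1 (X); from 3 depth 5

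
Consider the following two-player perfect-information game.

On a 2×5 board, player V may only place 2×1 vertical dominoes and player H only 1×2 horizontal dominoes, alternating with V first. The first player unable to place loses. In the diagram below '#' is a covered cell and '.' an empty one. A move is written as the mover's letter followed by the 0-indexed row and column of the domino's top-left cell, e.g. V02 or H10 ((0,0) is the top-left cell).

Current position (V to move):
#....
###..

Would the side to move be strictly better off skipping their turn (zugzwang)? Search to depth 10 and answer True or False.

zugzwang(#..../###.., V) = False

[#..../###..] V move#1: V03:+1/#..#./####.*, V04:-1/#...#/###.#
[#..#./####.] H move#2: H01:-1/####./####.*
[####./####.] V move#3: V04:+1/#####/#####*
[#####/#####] end (terminal -1, H#4); searched #..../###.. to 10
pass branch (H moves first from the same position):
  | [#..../###..] H move#1: H01:-1/###../###.., H02:-1/#.##./###.., H03:+1/#..##/###..*, H13:+1/#..../#####
  | [#..##/###..] end (terminal -1, V#2); searched #..../###.. to 10
V moving scores +1; V passing scores -1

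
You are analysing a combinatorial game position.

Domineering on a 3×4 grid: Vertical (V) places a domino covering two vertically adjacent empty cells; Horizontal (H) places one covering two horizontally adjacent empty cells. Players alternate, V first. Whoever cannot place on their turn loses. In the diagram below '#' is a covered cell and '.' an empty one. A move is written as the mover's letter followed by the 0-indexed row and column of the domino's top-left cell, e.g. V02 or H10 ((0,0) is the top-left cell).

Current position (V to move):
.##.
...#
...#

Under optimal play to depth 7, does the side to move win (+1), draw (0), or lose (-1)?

[.##./...#/...#] V move#1: V00:-1/###./#..#/...#, V10:-1/.##./#..#/#..#, V11:+1/.##./.#.#/.#.#*, V12:-1/.##./..##/..##
[.##./.#.#/.#.#] end (terminal -1, H#2); searched .##./...#/...# to 7

value(.##./...#/...#, V) = +1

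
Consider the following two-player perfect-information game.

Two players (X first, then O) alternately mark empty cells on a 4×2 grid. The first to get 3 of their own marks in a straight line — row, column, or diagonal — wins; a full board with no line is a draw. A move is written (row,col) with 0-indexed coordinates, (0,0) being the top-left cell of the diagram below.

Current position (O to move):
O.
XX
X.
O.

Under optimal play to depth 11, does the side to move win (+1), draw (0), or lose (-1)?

ply 1, O at O./XX/X./O. | (0,1)=+0→OO/XX/X./O.*; (2,1)=+0→O./XX/XO/O.; (3,1)=+0→O./XX/X./OO
ply 2, X at OO/XX/X./O. | (2,1)=+0→OO/XX/XX/O.*; (3,1)=+0→OO/XX/X./OX
ply 3, O at OO/XX/XX/O. | (3,1)=+0→OO/XX/XX/OO*
ply 4: OO/XX/XX/OO is terminal +0 (X); from O./XX/X./O. depth 11

value(O./XX/X./O., O) = 0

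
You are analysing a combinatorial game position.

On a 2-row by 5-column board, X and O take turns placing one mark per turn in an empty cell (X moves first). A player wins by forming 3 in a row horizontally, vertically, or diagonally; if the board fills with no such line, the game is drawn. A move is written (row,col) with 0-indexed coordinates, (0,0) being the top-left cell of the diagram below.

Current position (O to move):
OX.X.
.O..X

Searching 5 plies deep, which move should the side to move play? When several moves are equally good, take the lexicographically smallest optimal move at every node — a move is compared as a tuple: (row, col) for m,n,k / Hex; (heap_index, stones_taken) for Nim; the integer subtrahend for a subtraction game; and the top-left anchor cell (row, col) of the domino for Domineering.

O's best at [OX.X./.O..X]: (0,2)

ply 1, O at OX.X./.O..X | (0,2)=+0→OXOX./.O..X*; (0,4)=-1→OX.XO/.O..X; (1,0)=-1→OX.X./OO..X; (1,2)=-1→OX.X./.OO.X; (1,3)=-1→OX.X./.O.OX
ply 2, X at OXOX./.O..X | (0,4)=-1→OXOXX/.O..X; (1,0)=+0→OXOX./XO..X*; (1,2)=+0→OXOX./.OX.X; (1,3)=+0→OXOX./.O.XX
ply 3, O at OXOX./XO..X | (0,4)=+0→OXOXO/XO..X*; (1,2)=+0→OXOX./XOO.X; (1,3)=+0→OXOX./XO.OX
ply 4, X at OXOXO/XO..X | (1,2)=+0→OXOXO/XOX.X*; (1,3)=+0→OXOXO/XO.XX
ply 5, O at OXOXO/XOX.X | (1,3)=+0→OXOXO/XOXOX*
ply 6: OXOXO/XOXOX is terminal +0 (X); from OX.X./.O..X depth 5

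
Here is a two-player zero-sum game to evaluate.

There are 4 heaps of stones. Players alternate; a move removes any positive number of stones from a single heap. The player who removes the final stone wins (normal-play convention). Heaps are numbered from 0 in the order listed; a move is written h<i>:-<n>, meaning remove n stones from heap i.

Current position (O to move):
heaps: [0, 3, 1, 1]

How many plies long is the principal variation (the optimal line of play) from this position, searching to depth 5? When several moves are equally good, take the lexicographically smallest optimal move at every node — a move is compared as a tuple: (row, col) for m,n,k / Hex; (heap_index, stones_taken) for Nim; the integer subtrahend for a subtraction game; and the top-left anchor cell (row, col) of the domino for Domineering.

PV length from [(0,3,1,1)]: 3 plies

[(0,3,1,1)] O move#1: h1:-1:-1/(0,2,1,1), h1:-2:-1/(0,1,1,1), h1:-3:+1/(0,0,1,1)*, h2:-1:-1/(0,3,0,1), h3:-1:-1/(0,3,1,0)
[(0,0,1,1)] X move#2: h2:-1:-1/(0,0,0,1)*, h3:-1:-1/(0,0,1,0)
[(0,0,0,1)] O move#3: h3:-1:+1/(0,0,0,0)*
[(0,0,0,0)] end (terminal -1, X#4); searched (0,3,1,1) to 5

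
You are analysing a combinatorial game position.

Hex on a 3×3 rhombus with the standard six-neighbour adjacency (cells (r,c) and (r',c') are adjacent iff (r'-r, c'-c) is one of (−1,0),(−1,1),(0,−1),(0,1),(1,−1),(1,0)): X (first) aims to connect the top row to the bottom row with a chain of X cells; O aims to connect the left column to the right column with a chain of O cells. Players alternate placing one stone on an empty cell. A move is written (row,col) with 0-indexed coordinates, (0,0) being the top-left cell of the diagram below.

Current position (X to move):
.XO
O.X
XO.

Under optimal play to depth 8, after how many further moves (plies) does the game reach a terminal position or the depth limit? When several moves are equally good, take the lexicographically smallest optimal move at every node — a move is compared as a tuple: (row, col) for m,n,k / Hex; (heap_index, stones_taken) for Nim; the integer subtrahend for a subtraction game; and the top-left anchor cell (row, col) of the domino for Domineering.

[.XO/O.X/XO.] X move#1: (0,0):-1/XXO/O.X/XO., (1,1):+1/.XO/OXX/XO.*, (2,2):-1/.XO/O.X/XOX
[.XO/OXX/XO.] end (terminal -1, O#2); searched .XO/O.X/XO. to 8

PV length from [.XO/O.X/XO.]: 1 ply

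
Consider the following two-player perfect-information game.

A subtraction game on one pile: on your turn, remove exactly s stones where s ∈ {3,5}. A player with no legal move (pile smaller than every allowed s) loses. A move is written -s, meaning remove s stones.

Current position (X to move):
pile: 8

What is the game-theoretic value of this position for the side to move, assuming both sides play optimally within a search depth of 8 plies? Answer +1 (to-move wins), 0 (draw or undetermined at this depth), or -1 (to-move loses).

value(8, X) = -1

[8] X move#1: -3:-1/5*, -5:-1/3
[5] O move#2: -3:+1/2*, -5:+1/0
[2] end (terminal -1, X#3); searched 8 to 8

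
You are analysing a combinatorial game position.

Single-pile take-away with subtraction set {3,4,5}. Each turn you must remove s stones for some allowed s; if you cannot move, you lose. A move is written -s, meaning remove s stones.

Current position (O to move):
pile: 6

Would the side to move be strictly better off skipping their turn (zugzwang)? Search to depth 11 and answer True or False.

p1 O@[6]: -3[3]-1 -4[2]+1* -5[1]+1
p2 X@[2] terminal -1; root [6] d11
suppose O passes — search the same position with X to move:
pass> p1 X@[6]: -3[3]-1 -4[2]+1* -5[1]+1
pass> p2 O@[2] terminal -1; root [6] d11
for O: play +1, pass -1

zugzwang(6, O) = False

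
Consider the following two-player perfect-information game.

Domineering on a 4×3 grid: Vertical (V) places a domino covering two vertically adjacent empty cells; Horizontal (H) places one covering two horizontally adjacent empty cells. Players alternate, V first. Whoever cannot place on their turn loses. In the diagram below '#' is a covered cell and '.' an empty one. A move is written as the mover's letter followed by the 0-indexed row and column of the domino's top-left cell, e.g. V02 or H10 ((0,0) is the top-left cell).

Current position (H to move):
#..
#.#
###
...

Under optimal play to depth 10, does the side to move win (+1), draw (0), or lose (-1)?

value(#../#.#/###/..., H) = +1

p1 H@[#../#.#/###/...]: H01[###/#.#/###/...]+1* H30[#../#.#/###/##.]-1 H31[#../#.#/###/.##]-1
p2 V@[###/#.#/###/...] terminal -1; root [#../#.#/###/...] d10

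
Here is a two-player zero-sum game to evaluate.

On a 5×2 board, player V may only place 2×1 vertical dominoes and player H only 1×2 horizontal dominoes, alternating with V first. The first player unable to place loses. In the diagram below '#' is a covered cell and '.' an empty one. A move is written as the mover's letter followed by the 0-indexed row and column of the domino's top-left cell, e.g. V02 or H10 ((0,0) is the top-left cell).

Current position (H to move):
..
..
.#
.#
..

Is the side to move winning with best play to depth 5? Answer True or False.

H winning at [../../.#/.#/..]: True

ply 1, H at ../../.#/.#/.. | H00=+1→##/../.#/.#/..*; H10=+1→../##/.#/.#/..; H40=-1→../../.#/.#/##
ply 2, V at ##/../.#/.#/.. | V10=-1→##/#./##/.#/..*; V20=-1→##/../##/##/..; V30=-1→##/../.#/##/#.
ply 3, H at ##/#./##/.#/.. | H40=+1→##/#./##/.#/##*
ply 4: ##/#./##/.#/## is terminal -1 (V); from ../../.#/.#/.. depth 5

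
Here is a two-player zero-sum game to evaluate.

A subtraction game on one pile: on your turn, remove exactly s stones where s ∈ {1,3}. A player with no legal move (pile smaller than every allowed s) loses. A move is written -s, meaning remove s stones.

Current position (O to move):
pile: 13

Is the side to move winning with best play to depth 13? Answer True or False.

O winning at [13]: True

p1 O@[13]: -1[12]+1* -3[10]+1
p2 X@[12]: -1[11]-1* -3[9]-1
p3 O@[11]: -1[10]+1* -3[8]+1
p4 X@[10]: -1[9]-1* -3[7]-1
p5 O@[9]: -1[8]+1* -3[6]+1
p6 X@[8]: -1[7]-1* -3[5]-1
p7 O@[7]: -1[6]+1* -3[4]+1
p8 X@[6]: -1[5]-1* -3[3]-1
p9 O@[5]: -1[4]+1* -3[2]+1
p10 X@[4]: -1[3]-1* -3[1]-1
p11 O@[3]: -1[2]+1* -3[0]+1
p12 X@[2]: -1[1]-1*
p13 O@[1]: -1[0]+1*
p14 X@[0] terminal -1; root [13] d13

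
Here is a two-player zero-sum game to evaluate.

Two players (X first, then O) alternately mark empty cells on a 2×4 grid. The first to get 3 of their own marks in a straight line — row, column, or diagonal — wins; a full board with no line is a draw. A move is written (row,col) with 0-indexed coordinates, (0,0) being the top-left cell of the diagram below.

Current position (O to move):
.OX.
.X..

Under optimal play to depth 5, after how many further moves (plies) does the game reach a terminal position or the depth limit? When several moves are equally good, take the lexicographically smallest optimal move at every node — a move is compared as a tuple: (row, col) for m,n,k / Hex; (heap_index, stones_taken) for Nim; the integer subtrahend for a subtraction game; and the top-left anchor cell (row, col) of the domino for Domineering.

ply 1, O at .OX./.X.. | (0,0)=-1→OOX./.X..; (0,3)=-1→.OXO/.X..; (1,0)=+0→.OX./OX..*; (1,2)=+0→.OX./.XO.; (1,3)=+0→.OX./.X.O
ply 2, X at .OX./OX.. | (0,0)=+0→XOX./OX..*; (0,3)=+0→.OXX/OX..; (1,2)=+0→.OX./OXX.; (1,3)=+0→.OX./OX.X
ply 3, O at XOX./OX.. | (0,3)=+0→XOXO/OX..*; (1,2)=+0→XOX./OXO.; (1,3)=+0→XOX./OX.O
ply 4, X at XOXO/OX.. | (1,2)=+0→XOXO/OXX.*; (1,3)=+0→XOXO/OX.X
ply 5, O at XOXO/OXX. | (1,3)=+0→XOXO/OXXO*
ply 6: XOXO/OXXO is terminal +0 (X); from .OX./.X.. depth 5

PV length from [.OX./.X..]: 5 plies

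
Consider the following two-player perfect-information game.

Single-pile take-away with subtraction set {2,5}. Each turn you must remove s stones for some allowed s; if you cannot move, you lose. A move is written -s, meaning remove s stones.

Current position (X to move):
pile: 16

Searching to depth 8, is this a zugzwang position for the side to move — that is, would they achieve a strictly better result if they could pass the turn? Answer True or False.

zugzwang(16, X) = False

p1 X@[16]: -2[14]+1* -5[11]+1
p2 O@[14]: -2[12]-1* -5[9]-1
p3 X@[12]: -2[10]-1 -5[7]+1*
p4 O@[7]: -2[5]-1* -5[2]-1
p5 X@[5]: -2[3]-1 -5[0]+1*
p6 O@[0] terminal -1; root [16] d8
if X skipped the turn, O would face:
~ p1 O@[16]: -2[14]+1* -5[11]+1
~ p2 X@[14]: -2[12]-1* -5[9]-1
~ p3 O@[12]: -2[10]-1 -5[7]+1*
~ p4 X@[7]: -2[5]-1* -5[2]-1
~ p5 O@[5]: -2[3]-1 -5[0]+1*
~ p6 X@[0] terminal -1; root [16] d8
compare (X): move=+1 vs pass=-1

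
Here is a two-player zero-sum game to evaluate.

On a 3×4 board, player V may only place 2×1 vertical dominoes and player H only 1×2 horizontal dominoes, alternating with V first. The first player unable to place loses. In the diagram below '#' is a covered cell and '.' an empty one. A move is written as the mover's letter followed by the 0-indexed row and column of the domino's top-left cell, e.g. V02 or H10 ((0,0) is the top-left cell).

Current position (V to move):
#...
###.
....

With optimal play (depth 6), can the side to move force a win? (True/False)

V winning at [#.../###./....]: False

ply 1, V at #.../###./.... | V03=-1→#..#/####/....*; V13=-1→#.../####/...#
ply 2, H at #..#/####/.... | H01=+1→####/####/....*; H20=+1→#..#/####/##..; H21=+1→#..#/####/.##.; H22=+1→#..#/####/..##
ply 3: ####/####/.... is terminal -1 (V); from #.../###./.... depth 6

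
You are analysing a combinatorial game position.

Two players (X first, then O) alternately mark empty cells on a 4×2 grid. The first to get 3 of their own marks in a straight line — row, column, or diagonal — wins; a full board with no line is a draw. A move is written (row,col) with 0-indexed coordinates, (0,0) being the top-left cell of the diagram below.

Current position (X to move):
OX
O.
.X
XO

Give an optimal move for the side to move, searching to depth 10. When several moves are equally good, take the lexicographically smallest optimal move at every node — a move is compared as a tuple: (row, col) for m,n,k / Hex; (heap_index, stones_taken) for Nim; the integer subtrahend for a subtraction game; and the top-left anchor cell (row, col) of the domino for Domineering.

X's best at [OX/O./.X/XO]: (1,1)

[OX/O./.X/XO] X move#1: (1,1):+1/OX/OX/.X/XO*, (2,0):+0/OX/O./XX/XO
[OX/OX/.X/XO] end (terminal -1, O#2); searched OX/O./.X/XO to 10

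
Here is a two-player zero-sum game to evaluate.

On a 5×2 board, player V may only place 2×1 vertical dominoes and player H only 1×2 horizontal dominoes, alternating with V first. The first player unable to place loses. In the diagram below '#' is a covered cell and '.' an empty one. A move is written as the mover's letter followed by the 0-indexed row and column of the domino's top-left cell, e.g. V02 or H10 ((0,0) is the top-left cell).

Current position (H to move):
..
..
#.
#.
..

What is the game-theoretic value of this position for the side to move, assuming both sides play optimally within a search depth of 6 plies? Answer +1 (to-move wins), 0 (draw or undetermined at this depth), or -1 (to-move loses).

value(../../#./#./.., H) = +1

[../../#./#./..] H move#1: H00:+1/##/../#./#./..*, H10:+1/../##/#./#./.., H40:-1/../../#./#./##
[##/../#./#./..] V move#2: V11:-1/##/.#/##/#./..*, V21:-1/##/../##/##/.., V31:-1/##/../#./##/.#
[##/.#/##/#./..] H move#3: H40:+1/##/.#/##/#./##*
[##/.#/##/#./##] end (terminal -1, V#4); searched ../../#./#./.. to 6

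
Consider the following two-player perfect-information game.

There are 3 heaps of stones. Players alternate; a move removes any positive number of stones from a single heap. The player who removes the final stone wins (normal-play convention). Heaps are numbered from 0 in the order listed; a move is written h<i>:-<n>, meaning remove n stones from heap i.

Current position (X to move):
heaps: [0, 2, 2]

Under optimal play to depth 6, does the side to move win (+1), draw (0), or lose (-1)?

value((0,2,2), X) = -1

[(0,2,2)] X move#1: h1:-1:-1/(0,1,2)*, h1:-2:-1/(0,0,2), h2:-1:-1/(0,2,1), h2:-2:-1/(0,2,0)
[(0,1,2)] O move#2: h1:-1:-1/(0,0,2), h2:-1:+1/(0,1,1)*, h2:-2:-1/(0,1,0)
[(0,1,1)] X move#3: h1:-1:-1/(0,0,1)*, h2:-1:-1/(0,1,0)
[(0,0,1)] O move#4: h2:-1:+1/(0,0,0)*
[(0,0,0)] end (terminal -1, X#5); searched (0,2,2) to 6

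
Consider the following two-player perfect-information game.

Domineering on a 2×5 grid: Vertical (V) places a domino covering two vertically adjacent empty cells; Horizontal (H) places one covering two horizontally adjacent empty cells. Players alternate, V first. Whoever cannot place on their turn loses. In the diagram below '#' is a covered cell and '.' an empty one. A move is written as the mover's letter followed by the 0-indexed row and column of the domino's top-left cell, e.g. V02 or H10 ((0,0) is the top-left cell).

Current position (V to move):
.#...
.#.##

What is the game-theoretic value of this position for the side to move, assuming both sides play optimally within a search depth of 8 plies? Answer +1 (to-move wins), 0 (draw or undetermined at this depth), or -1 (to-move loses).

value(.#.../.#.##, V) = +1

ply 1, V at .#.../.#.## | V00=-1→##.../##.##; V02=+1→.##../.####*
ply 2, H at .##../.#### | H03=-1→.####/.####*
ply 3, V at .####/.#### | V00=+1→#####/#####*
ply 4: #####/##### is terminal -1 (H); from .#.../.#.## depth 8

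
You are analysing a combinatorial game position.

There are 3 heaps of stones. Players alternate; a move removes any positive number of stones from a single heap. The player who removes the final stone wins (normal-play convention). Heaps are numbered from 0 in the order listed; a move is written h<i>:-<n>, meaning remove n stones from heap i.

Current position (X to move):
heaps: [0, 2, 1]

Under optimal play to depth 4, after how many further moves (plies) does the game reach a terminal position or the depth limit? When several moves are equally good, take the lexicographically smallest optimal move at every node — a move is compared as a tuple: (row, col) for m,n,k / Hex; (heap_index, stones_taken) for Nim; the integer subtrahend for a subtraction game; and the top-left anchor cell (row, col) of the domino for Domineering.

[(0,2,1)] X move#1: h1:-1:+1/(0,1,1)*, h1:-2:-1/(0,0,1), h2:-1:-1/(0,2,0)
[(0,1,1)] O move#2: h1:-1:-1/(0,0,1)*, h2:-1:-1/(0,1,0)
[(0,0,1)] X move#3: h2:-1:+1/(0,0,0)*
[(0,0,0)] end (terminal -1, O#4); searched (0,2,1) to 4

PV length from [(0,2,1)]: 3 plies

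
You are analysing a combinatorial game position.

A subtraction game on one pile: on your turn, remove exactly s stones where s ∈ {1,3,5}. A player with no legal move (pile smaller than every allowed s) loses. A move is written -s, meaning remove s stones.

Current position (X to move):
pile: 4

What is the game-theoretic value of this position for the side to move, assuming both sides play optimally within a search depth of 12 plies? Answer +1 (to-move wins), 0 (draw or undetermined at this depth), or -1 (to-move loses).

value(4, X) = -1

ply 1, X at 4 | -1=-1→3*; -3=-1→1
ply 2, O at 3 | -1=+1→2*; -3=+1→0
ply 3, X at 2 | -1=-1→1*
ply 4, O at 1 | -1=+1→0*
ply 5: 0 is terminal -1 (X); from 4 depth 12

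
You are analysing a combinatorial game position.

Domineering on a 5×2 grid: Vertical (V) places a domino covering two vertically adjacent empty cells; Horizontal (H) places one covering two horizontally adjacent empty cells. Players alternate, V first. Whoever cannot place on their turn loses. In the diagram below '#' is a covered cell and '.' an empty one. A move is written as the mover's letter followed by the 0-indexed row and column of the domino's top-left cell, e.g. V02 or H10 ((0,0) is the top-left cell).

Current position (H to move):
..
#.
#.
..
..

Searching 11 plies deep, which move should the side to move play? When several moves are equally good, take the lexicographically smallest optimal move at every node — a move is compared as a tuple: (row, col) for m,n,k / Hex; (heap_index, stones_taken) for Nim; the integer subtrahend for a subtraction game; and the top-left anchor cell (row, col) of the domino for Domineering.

p1 H@[../#./#./../..]: H00[##/#./#./../..]-1 H30[../#./#./##/..]+1* H40[../#./#./../##]+1
p2 V@[../#./#./##/..]: V01[.#/##/#./##/..]-1* V11[../##/##/##/..]-1
p3 H@[.#/##/#./##/..]: H40[.#/##/#./##/##]+1*
p4 V@[.#/##/#./##/##] terminal -1; root [../#./#./../..] d11

H's best at [../#./#./../..]: H30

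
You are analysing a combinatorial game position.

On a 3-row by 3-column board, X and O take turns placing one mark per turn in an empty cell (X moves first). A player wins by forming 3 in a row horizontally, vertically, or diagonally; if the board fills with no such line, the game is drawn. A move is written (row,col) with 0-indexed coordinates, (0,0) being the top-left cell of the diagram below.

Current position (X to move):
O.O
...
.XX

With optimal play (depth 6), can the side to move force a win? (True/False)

X winning at [O.O/.../.XX]: True

ply 1, X at O.O/.../.XX | (0,1)=+1→OXO/.../.XX*; (1,0)=-1→O.O/X../.XX; (1,1)=-1→O.O/.X./.XX; (1,2)=-1→O.O/..X/.XX; (2,0)=+1→O.O/.../XXX
ply 2, O at OXO/.../.XX | (1,0)=-1→OXO/O../.XX*; (1,1)=-1→OXO/.O./.XX; (1,2)=-1→OXO/..O/.XX; (2,0)=-1→OXO/.../OXX
ply 3, X at OXO/O../.XX | (1,1)=+1→OXO/OX./.XX*; (1,2)=-1→OXO/O.X/.XX; (2,0)=+1→OXO/O../XXX
ply 4: OXO/OX./.XX is terminal -1 (O); from O.O/.../.XX depth 6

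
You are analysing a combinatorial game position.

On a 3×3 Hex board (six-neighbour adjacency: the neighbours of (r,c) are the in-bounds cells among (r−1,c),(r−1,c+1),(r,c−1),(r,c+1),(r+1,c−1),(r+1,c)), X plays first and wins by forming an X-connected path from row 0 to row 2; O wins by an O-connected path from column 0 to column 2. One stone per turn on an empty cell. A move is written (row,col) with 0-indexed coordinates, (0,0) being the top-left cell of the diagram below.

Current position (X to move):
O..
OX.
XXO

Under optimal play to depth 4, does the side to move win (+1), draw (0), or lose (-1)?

value(O../OX./XXO, X) = +1

ply 1, X at O../OX./XXO | (0,1)=+1→OX./OX./XXO*; (0,2)=+1→O.X/OX./XXO; (1,2)=+1→O../OXX/XXO
ply 2: OX./OX./XXO is terminal -1 (O); from O../OX./XXO depth 4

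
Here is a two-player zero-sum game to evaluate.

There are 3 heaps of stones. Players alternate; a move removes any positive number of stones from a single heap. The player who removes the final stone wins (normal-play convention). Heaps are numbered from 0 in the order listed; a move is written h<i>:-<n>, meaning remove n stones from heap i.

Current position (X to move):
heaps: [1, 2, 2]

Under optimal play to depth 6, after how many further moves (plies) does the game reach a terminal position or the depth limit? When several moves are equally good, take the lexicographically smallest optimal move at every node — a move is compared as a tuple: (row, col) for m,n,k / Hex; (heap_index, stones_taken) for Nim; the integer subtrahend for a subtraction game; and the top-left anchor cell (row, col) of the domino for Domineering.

ply 1, X at (1,2,2) | h0:-1=+1→(0,2,2)*; h1:-1=-1→(1,1,2); h1:-2=-1→(1,0,2); h2:-1=-1→(1,2,1); h2:-2=-1→(1,2,0)
ply 2, O at (0,2,2) | h1:-1=-1→(0,1,2)*; h1:-2=-1→(0,0,2); h2:-1=-1→(0,2,1); h2:-2=-1→(0,2,0)
ply 3, X at (0,1,2) | h1:-1=-1→(0,0,2); h2:-1=+1→(0,1,1)*; h2:-2=-1→(0,1,0)
ply 4, O at (0,1,1) | h1:-1=-1→(0,0,1)*; h2:-1=-1→(0,1,0)
ply 5, X at (0,0,1) | h2:-1=+1→(0,0,0)*
ply 6: (0,0,0) is terminal -1 (O); from (1,2,2) depth 6

PV length from [(1,2,2)]: 5 plies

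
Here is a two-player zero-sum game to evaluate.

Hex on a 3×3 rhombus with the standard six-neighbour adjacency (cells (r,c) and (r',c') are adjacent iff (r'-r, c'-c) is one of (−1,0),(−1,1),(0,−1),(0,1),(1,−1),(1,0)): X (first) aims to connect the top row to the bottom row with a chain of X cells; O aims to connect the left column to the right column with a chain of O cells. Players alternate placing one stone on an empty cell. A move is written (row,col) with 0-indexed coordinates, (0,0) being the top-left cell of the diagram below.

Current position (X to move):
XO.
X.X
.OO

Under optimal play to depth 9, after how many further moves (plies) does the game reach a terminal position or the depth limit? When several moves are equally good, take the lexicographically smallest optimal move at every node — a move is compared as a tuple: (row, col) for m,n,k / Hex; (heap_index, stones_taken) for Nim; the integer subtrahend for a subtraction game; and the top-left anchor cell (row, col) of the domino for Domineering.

PV length from [XO./X.X/.OO]: 1 ply

p1 X@[XO./X.X/.OO]: (0,2)[XOX/X.X/.OO]-1 (1,1)[XO./XXX/.OO]-1 (2,0)[XO./X.X/XOO]+1*
p2 O@[XO./X.X/XOO] terminal -1; root [XO./X.X/.OO] d9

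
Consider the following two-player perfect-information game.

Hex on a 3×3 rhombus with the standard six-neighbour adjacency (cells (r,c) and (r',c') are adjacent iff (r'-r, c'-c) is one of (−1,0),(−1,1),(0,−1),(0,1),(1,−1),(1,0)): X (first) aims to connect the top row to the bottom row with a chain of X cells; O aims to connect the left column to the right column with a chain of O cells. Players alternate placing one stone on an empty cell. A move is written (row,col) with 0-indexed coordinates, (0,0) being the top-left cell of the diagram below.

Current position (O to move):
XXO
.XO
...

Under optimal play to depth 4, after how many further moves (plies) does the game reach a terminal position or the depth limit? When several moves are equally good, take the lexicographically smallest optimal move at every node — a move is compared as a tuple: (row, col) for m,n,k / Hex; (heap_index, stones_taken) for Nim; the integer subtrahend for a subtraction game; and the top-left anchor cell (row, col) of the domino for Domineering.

p1 O@[XXO/.XO/...]: (1,0)[XXO/OXO/...]-1* (2,0)[XXO/.XO/O..]-1 (2,1)[XXO/.XO/.O.]-1 (2,2)[XXO/.XO/..O]-1
p2 X@[XXO/OXO/...]: (2,0)[XXO/OXO/X..]+1* (2,1)[XXO/OXO/.X.]+1 (2,2)[XXO/OXO/..X]+1
p3 O@[XXO/OXO/X..] terminal -1; root [XXO/.XO/...] d4

PV length from [XXO/.XO/...]: 2 plies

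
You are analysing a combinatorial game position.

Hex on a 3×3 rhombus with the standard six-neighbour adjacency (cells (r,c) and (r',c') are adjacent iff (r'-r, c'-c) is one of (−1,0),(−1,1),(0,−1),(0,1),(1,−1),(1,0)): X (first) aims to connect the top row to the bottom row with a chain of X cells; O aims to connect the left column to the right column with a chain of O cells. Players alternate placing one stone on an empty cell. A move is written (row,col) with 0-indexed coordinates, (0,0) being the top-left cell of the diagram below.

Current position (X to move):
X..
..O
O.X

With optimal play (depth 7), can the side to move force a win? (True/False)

ply 1, X at X../..O/O.X | (0,1)=-1→XX./..O/O.X*; (0,2)=-1→X.X/..O/O.X; (1,0)=-1→X../X.O/O.X; (1,1)=-1→X../.XO/O.X; (2,1)=-1→X../..O/OXX
ply 2, O at XX./..O/O.X | (0,2)=+1→XXO/..O/O.X*; (1,0)=+1→XX./O.O/O.X; (1,1)=+1→XX./.OO/O.X; (2,1)=+1→XX./..O/OOX
ply 3, X at XXO/..O/O.X | (1,0)=-1→XXO/X.O/O.X*; (1,1)=-1→XXO/.XO/O.X; (2,1)=-1→XXO/..O/OXX
ply 4, O at XXO/X.O/O.X | (1,1)=+1→XXO/XOO/O.X*; (2,1)=+1→XXO/X.O/OOX
ply 5: XXO/XOO/O.X is terminal -1 (X); from X../..O/O.X depth 7

X winning at [X../..O/O.X]: False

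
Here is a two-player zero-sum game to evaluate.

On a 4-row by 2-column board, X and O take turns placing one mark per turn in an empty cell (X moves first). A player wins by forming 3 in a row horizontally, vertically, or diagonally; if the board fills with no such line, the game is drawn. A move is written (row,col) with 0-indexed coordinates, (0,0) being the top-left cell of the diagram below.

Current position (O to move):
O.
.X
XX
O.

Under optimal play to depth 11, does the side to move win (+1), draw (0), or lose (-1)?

p1 O@[O./.X/XX/O.]: (0,1)[OO/.X/XX/O.]-1* (1,0)[O./OX/XX/O.]-1 (3,1)[O./.X/XX/OO]-1
p2 X@[OO/.X/XX/O.]: (1,0)[OO/XX/XX/O.]+0 (3,1)[OO/.X/XX/OX]+1*
p3 O@[OO/.X/XX/OX] terminal -1; root [O./.X/XX/O.] d11

value(O./.X/XX/O., O) = -1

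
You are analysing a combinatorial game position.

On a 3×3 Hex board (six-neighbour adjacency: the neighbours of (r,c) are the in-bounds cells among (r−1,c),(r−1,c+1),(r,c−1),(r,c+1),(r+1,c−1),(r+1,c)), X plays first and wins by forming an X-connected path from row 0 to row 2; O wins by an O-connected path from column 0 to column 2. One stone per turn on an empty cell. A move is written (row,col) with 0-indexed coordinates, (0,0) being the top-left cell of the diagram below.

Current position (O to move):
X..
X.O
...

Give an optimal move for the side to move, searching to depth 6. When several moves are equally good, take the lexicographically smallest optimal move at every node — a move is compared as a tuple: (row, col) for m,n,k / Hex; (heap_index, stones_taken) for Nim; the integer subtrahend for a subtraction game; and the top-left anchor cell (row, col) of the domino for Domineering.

O's best at [X../X.O/...]: (2,0)

[X../X.O/...] O move#1: (0,1):-1/XO./X.O/..., (0,2):-1/X.O/X.O/..., (1,1):-1/X../XOO/..., (2,0):+1/X../X.O/O..*, (2,1):-1/X../X.O/.O., (2,2):-1/X../X.O/..O
[X../X.O/O..] X move#2: (0,1):-1/XX./X.O/O..*, (0,2):-1/X.X/X.O/O.., (1,1):-1/X../XXO/O.., (2,1):-1/X../X.O/OX., (2,2):-1/X../X.O/O.X
[XX./X.O/O..] O move#3: (0,2):+1/XXO/X.O/O..*, (1,1):+1/XX./XOO/O.., (2,1):+1/XX./X.O/OO., (2,2):+1/XX./X.O/O.O
[XXO/X.O/O..] X move#4: (1,1):-1/XXO/XXO/O..*, (2,1):-1/XXO/X.O/OX., (2,2):-1/XXO/X.O/O.X
[XXO/XXO/O..] O move#5: (2,1):+1/XXO/XXO/OO.*, (2,2):-1/XXO/XXO/O.O
[XXO/XXO/OO.] end (terminal -1, X#6); searched X../X.O/... to 6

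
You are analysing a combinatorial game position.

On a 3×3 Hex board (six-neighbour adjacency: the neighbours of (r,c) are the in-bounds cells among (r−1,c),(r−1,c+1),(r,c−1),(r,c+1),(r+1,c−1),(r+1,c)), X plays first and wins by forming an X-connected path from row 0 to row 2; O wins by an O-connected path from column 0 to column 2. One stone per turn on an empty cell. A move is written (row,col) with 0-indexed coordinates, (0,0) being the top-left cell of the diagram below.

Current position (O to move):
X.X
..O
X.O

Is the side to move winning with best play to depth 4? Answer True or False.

O winning at [X.X/..O/X.O]: False

ply 1, O at X.X/..O/X.O | (0,1)=-1→XOX/..O/X.O*; (1,0)=-1→X.X/O.O/X.O; (1,1)=-1→X.X/.OO/X.O; (2,1)=-1→X.X/..O/XOO
ply 2, X at XOX/..O/X.O | (1,0)=+1→XOX/X.O/X.O*; (1,1)=+1→XOX/.XO/X.O; (2,1)=+1→XOX/..O/XXO
ply 3: XOX/X.O/X.O is terminal -1 (O); from X.X/..O/X.O depth 4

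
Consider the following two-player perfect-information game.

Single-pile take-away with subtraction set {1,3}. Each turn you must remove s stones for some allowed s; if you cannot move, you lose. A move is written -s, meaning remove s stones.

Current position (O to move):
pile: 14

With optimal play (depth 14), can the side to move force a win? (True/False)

O winning at [14]: False

[14] O move#1: -1:-1/13*, -3:-1/11
[13] X move#2: -1:+1/12*, -3:+1/10
[12] O move#3: -1:-1/11*, -3:-1/9
[11] X move#4: -1:+1/10*, -3:+1/8
[10] O move#5: -1:-1/9*, -3:-1/7
[9] X move#6: -1:+1/8*, -3:+1/6
[8] O move#7: -1:-1/7*, -3:-1/5
[7] X move#8: -1:+1/6*, -3:+1/4
[6] O move#9: -1:-1/5*, -3:-1/3
[5] X move#10: -1:+1/4*, -3:+1/2
[4] O move#11: -1:-1/3*, -3:-1/1
[3] X move#12: -1:+1/2*, -3:+1/0
[2] O move#13: -1:-1/1*
[1] X move#14: -1:+1/0*
[0] end (terminal -1, O#15); searched 14 to 14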